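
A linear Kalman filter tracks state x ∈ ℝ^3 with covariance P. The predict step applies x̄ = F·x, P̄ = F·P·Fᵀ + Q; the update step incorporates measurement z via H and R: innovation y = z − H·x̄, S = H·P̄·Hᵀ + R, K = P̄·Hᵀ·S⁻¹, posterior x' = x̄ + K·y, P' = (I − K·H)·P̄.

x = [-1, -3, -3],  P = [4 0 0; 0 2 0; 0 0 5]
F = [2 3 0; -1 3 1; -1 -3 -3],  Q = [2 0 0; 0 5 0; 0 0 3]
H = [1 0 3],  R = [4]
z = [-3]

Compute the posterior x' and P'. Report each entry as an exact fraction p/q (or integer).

x' = [-1798/257, -1881/514, 375/257]
P' = [8370/257 953/257 -2818/257; 953/257 10519/514 -369/257; -2818/257 -369/257 1062/257]

x̄ = F·x = [-11, -11, 19]
P̄ = F·P·Fᵀ + Q = [36 10 -26; 10 32 -29; -26 -29 70]
y = z − H·x̄ = [-49]
S = H·P̄·Hᵀ + R = [514]
K = P̄·Hᵀ·S⁻¹ = [-21/257; -77/514; 92/257]
x' = x̄ + K·y = [-1798/257, -1881/514, 375/257]
P' = (I − K·H)·P̄ = [8370/257 953/257 -2818/257; 953/257 10519/514 -369/257; -2818/257 -369/257 1062/257]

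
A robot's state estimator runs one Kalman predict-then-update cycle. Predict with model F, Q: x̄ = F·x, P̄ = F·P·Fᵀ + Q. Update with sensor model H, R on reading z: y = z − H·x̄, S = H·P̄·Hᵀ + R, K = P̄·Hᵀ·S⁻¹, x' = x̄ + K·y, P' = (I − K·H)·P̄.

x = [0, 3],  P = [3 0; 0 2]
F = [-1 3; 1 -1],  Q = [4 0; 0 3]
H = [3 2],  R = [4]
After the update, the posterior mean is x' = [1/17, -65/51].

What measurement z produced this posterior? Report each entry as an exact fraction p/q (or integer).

z = [-3]

x̄ = F·x = [9, -3]
P̄ = F·P·Fᵀ + Q = [25 -9; -9 8]
S = H·P̄·Hᵀ + R = [153]
K = P̄·Hᵀ·S⁻¹ = [19/51; -11/153]
x' − x̄ = [-152/17, 88/51] = K·y
y = (KᵀK)⁻¹·Kᵀ·(x' − x̄) = [-24]
z = y + H·x̄ = [-24] + [21] = [-3]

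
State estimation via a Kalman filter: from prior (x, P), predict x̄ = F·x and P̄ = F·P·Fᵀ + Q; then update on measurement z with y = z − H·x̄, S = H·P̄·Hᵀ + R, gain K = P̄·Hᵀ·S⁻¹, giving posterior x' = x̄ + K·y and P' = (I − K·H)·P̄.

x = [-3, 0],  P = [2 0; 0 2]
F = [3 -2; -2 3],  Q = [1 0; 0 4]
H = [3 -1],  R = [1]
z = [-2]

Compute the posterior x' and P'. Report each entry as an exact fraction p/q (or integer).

x' = [-507/418, -327/209]
P' = [261/418 339/209; 339/209 1068/209]

x̄ = F·x = [-9, 6]
P̄ = F·P·Fᵀ + Q = [27 -24; -24 30]
y = z − H·x̄ = [31]
S = H·P̄·Hᵀ + R = [418]
K = P̄·Hᵀ·S⁻¹ = [105/418; -51/209]
x' = x̄ + K·y = [-507/418, -327/209]
P' = (I − K·H)·P̄ = [261/418 339/209; 339/209 1068/209]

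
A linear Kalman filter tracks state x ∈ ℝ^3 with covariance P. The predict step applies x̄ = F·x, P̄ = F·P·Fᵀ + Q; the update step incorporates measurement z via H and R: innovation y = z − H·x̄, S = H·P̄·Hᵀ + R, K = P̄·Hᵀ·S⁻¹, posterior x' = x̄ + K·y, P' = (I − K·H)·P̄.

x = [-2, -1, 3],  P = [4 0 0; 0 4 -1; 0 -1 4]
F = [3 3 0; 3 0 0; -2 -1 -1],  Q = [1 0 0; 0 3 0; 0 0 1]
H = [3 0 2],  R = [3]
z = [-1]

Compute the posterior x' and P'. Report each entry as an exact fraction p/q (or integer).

x' = [81/178, -204/89, -227/178]
P' = [2579/356 909/89 -3639/356; 909/89 2571/89 -1341/89; -3639/356 -1341/89 5379/356]

x̄ = F·x = [-9, -6, 2]
P̄ = F·P·Fᵀ + Q = [73 36 -33; 36 39 -24; -33 -24 23]
y = z − H·x̄ = [22]
S = H·P̄·Hᵀ + R = [356]
K = P̄·Hᵀ·S⁻¹ = [153/356; 15/89; -53/356]
x' = x̄ + K·y = [81/178, -204/89, -227/178]
P' = (I − K·H)·P̄ = [2579/356 909/89 -3639/356; 909/89 2571/89 -1341/89; -3639/356 -1341/89 5379/356]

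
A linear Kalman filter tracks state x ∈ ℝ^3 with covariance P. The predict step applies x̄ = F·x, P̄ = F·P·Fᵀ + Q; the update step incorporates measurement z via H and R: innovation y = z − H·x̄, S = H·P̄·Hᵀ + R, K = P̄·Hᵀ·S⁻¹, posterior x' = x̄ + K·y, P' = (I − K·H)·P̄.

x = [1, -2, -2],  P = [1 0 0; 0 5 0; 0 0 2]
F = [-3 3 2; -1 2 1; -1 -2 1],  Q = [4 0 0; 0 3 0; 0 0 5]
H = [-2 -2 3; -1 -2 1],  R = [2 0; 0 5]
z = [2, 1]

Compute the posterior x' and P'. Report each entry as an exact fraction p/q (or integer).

x' = [-68044/21221, -9091/21221, -38840/21221]
P' = [183949/21221 -8549/21221 117856/21221; -8549/21221 32365/21221 17046/21221; 117856/21221 17046/21221 95838/21221]

x̄ = F·x = [-13, -7, 1]
P̄ = F·P·Fᵀ + Q = [66 37 -23; 37 26 -17; -23 -17 28]
y = z − H·x̄ = [-41, -27]
S = H·P̄·Hᵀ + R = [1398 793; 793 465]
K = P̄·Hᵀ·S⁻¹ = [1384/21221 -9799/21221; 1753/21221 -7827/21221; 8855/21221 -11222/21221]
x' = x̄ + K·y = [-68044/21221, -9091/21221, -38840/21221]
P' = (I − K·H)·P̄ = [183949/21221 -8549/21221 117856/21221; -8549/21221 32365/21221 17046/21221; 117856/21221 17046/21221 95838/21221]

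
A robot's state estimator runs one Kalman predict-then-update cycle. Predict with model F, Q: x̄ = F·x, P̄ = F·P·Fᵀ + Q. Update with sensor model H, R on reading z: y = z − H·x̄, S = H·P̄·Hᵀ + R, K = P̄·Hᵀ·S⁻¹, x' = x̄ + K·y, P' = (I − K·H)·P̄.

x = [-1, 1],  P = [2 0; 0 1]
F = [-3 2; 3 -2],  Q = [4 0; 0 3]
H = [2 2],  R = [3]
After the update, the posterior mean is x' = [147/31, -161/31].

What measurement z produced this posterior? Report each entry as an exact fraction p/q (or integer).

x̄ = F·x = [5, -5]
P̄ = F·P·Fᵀ + Q = [26 -22; -22 25]
S = H·P̄·Hᵀ + R = [31]
K = P̄·Hᵀ·S⁻¹ = [8/31; 6/31]
x' − x̄ = [-8/31, -6/31] = K·y
y = (KᵀK)⁻¹·Kᵀ·(x' − x̄) = [-1]
z = y + H·x̄ = [-1] + [0] = [-1]

z = [-1]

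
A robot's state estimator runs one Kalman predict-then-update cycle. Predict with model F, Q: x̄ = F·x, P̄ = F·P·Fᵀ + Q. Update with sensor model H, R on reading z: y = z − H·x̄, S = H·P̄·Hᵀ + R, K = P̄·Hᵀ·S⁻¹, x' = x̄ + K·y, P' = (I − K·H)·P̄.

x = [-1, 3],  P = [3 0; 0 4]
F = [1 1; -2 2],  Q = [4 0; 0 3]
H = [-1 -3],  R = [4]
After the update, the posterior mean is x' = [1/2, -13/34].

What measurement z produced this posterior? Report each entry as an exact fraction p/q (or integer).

z = [1]

x̄ = F·x = [2, 8]
P̄ = F·P·Fᵀ + Q = [11 2; 2 31]
S = H·P̄·Hᵀ + R = [306]
K = P̄·Hᵀ·S⁻¹ = [-1/18; -95/306]
x' − x̄ = [-3/2, -285/34] = K·y
y = (KᵀK)⁻¹·Kᵀ·(x' − x̄) = [27]
z = y + H·x̄ = [27] + [-26] = [1]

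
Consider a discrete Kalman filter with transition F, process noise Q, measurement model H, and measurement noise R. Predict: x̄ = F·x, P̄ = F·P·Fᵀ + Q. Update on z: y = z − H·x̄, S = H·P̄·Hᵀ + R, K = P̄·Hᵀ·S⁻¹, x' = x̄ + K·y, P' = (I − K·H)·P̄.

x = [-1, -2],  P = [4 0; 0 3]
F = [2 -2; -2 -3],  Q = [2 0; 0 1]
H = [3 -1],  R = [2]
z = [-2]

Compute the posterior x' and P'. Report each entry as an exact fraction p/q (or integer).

x' = [2, 8]
P' = [86/19 13; 13 157/4]

x̄ = F·x = [2, 8]
P̄ = F·P·Fᵀ + Q = [30 2; 2 44]
y = z − H·x̄ = [0]
S = H·P̄·Hᵀ + R = [304]
K = P̄·Hᵀ·S⁻¹ = [11/38; -1/8]
x' = x̄ + K·y = [2, 8]
P' = (I − K·H)·P̄ = [86/19 13; 13 157/4]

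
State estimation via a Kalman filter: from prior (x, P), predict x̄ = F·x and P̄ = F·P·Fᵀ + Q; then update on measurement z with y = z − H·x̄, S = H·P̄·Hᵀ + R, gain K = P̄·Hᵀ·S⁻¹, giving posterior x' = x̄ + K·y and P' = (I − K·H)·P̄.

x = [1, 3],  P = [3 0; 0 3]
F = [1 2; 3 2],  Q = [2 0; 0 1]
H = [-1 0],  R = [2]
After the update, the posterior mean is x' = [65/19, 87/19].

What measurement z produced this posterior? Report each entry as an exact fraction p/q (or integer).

z = [-3]

x̄ = F·x = [7, 9]
P̄ = F·P·Fᵀ + Q = [17 21; 21 40]
S = H·P̄·Hᵀ + R = [19]
K = P̄·Hᵀ·S⁻¹ = [-17/19; -21/19]
x' − x̄ = [-68/19, -84/19] = K·y
y = (KᵀK)⁻¹·Kᵀ·(x' − x̄) = [4]
z = y + H·x̄ = [4] + [-7] = [-3]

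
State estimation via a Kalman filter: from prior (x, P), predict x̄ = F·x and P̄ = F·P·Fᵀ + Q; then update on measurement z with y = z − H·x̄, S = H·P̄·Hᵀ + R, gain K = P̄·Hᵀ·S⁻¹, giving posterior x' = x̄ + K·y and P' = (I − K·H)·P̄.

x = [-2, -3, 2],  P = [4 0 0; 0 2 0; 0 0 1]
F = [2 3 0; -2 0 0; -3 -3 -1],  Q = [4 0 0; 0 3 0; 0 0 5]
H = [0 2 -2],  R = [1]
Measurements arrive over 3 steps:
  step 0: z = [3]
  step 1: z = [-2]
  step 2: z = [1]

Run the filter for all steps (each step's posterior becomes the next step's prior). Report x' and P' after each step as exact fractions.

step 0: x' = [-533/125, 58/25, 113/125], P' = [2046/125 -296/25 -1506/125; -296/25 91/5 456/25; -1506/125 456/25 2316/125]
step 1: x' = [-30056/7375, 52866/7375, 180608/22125], P' = [187729/7375 -221844/7375 -222849/7375; -221844/7375 362409/7375 361864/7375; -222849/7375 361864/7375 1089482/22125]
step 2: x' = [-13741608/256070185, -7981662/36581455, -186682584/256070185], P' = [5606148131/256070185 -894988936/36581455 -6299129107/256070185; -894988936/36581455 1479588277/36581455 1476538072/36581455; -6299129107/256070185 1476538072/36581455 10378404959/256070185]

step 0: x̄ = F·x = [-13, 4, 13]
step 0: P̄ = F·P·Fᵀ + Q = [38 -16 -42; -16 19 24; -42 24 60]
step 0: y = z − H·x̄ = [21]
step 0: S = H·P̄·Hᵀ + R = [125]
step 0: K = P̄·Hᵀ·S⁻¹ = [52/125; -2/25; -72/125]
step 0: x' = x̄ + K·y = [-533/125, 58/25, 113/125]
step 0: P' = (I − K·H)·P̄ = [2046/125 -296/25 -1506/125; -296/25 91/5 456/25; -1506/125 456/25 2316/125]
step 1: x̄ = F·x = [-196/125, 1066/125, 616/125]
step 1: P̄ = F·P·Fᵀ + Q = [11399/125 696/125 -14379/125; 696/125 8559/125 384/125; -14379/125 384/125 19834/125]
step 1: y = z − H·x̄ = [-46/5]
step 1: S = H·P̄·Hᵀ + R = [885]
step 1: K = P̄·Hᵀ·S⁻¹ = [402/1475; 218/1475; -1556/4425]
step 1: x' = x̄ + K·y = [-30056/7375, 52866/7375, 180608/22125]
step 1: P' = (I − K·H)·P̄ = [187729/7375 -221844/7375 -222849/7375; -221844/7375 362409/7375 361864/7375; -222849/7375 361864/7375 1089482/22125]
step 2: x̄ = F·x = [98486/7375, 60112/7375, -385898/22125]
step 2: P̄ = F·P·Fᵀ + Q = [1379969/7375 580148/7375 -1700289/7375; 580148/7375 773041/7375 -650388/7375; -1700289/7375 -650388/7375 6576527/22125]
step 2: y = z − H·x̄ = [-1110343/22125]
step 2: S = H·P̄·Hᵀ + R = [51214037/22125]
step 2: K = P̄·Hᵀ·S⁻¹ = [13682622/51214037; 1220082/7316291; -17055382/51214037]
step 2: x' = x̄ + K·y = [-13741608/256070185, -7981662/36581455, -186682584/256070185]
step 2: P' = (I − K·H)·P̄ = [5606148131/256070185 -894988936/36581455 -6299129107/256070185; -894988936/36581455 1479588277/36581455 1476538072/36581455; -6299129107/256070185 1476538072/36581455 10378404959/256070185]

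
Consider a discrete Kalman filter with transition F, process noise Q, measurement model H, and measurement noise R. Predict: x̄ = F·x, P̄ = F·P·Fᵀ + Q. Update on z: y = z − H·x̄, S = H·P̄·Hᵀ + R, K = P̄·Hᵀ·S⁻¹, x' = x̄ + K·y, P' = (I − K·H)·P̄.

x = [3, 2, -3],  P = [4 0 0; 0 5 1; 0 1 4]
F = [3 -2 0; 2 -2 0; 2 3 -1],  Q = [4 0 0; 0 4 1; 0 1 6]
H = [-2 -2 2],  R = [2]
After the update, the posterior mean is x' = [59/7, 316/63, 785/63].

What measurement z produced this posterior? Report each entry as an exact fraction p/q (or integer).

z = [-2]

x̄ = F·x = [5, 2, 15]
P̄ = F·P·Fᵀ + Q = [60 44 -4; 44 40 -11; -4 -11 65]
S = H·P̄·Hᵀ + R = [1134]
K = P̄·Hᵀ·S⁻¹ = [-4/21; -95/567; 80/567]
x' − x̄ = [24/7, 190/63, -160/63] = K·y
y = (KᵀK)⁻¹·Kᵀ·(x' − x̄) = [-18]
z = y + H·x̄ = [-18] + [16] = [-2]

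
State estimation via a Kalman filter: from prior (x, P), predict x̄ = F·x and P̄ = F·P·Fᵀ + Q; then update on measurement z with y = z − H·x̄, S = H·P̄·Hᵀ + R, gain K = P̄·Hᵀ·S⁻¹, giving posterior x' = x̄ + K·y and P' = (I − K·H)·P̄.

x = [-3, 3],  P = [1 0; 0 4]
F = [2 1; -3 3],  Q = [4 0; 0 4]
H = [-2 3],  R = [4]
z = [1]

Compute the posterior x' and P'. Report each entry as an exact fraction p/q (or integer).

x̄ = F·x = [-3, 18]
P̄ = F·P·Fᵀ + Q = [12 6; 6 49]
y = z − H·x̄ = [-59]
S = H·P̄·Hᵀ + R = [421]
K = P̄·Hᵀ·S⁻¹ = [-6/421; 135/421]
x' = x̄ + K·y = [-909/421, -387/421]
P' = (I − K·H)·P̄ = [5016/421 3336/421; 3336/421 2404/421]

x' = [-909/421, -387/421]
P' = [5016/421 3336/421; 3336/421 2404/421]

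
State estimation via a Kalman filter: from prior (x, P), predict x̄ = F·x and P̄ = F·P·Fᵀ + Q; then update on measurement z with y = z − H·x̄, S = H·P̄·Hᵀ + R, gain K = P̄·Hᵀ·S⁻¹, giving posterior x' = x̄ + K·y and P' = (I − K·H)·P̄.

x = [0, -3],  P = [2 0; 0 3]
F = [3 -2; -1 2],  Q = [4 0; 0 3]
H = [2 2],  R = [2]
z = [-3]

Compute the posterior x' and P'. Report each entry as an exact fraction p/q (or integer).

x' = [138/31, -183/31]
P' = [542/31 -526/31; -526/31 525/31]

x̄ = F·x = [6, -6]
P̄ = F·P·Fᵀ + Q = [34 -18; -18 17]
y = z − H·x̄ = [-3]
S = H·P̄·Hᵀ + R = [62]
K = P̄·Hᵀ·S⁻¹ = [16/31; -1/31]
x' = x̄ + K·y = [138/31, -183/31]
P' = (I − K·H)·P̄ = [542/31 -526/31; -526/31 525/31]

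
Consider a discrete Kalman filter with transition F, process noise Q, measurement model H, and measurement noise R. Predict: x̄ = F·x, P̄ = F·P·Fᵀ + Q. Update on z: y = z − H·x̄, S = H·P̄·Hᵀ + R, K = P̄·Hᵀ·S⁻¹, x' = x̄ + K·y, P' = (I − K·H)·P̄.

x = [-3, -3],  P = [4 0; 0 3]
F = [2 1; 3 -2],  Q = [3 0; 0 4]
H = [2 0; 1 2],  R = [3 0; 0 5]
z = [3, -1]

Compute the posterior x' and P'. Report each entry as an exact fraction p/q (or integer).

x̄ = F·x = [-9, -3]
P̄ = F·P·Fᵀ + Q = [22 18; 18 52]
y = z − H·x̄ = [21, 14]
S = H·P̄·Hᵀ + R = [91 116; 116 307]
K = P̄·Hᵀ·S⁻¹ = [2260/4827 58/4827; -3100/14481 6926/14481]
x' = x̄ + K·y = [4829/4827, -11579/14481]
P' = (I − K·H)·P̄ = [1130/1609 -1550/4827; -1550/4827 19640/14481]

x' = [4829/4827, -11579/14481]
P' = [1130/1609 -1550/4827; -1550/4827 19640/14481]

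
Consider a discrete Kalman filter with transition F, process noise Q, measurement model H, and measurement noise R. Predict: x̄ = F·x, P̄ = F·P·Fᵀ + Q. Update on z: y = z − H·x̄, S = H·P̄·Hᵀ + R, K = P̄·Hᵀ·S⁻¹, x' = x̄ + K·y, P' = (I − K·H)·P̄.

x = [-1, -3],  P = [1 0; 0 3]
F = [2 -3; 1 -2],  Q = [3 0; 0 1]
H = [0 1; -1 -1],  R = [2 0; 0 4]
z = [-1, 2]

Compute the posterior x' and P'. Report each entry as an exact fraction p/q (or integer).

x̄ = F·x = [7, 5]
P̄ = F·P·Fᵀ + Q = [34 20; 20 14]
y = z − H·x̄ = [-6, 14]
S = H·P̄·Hᵀ + R = [16 -34; -34 92]
K = P̄·Hᵀ·S⁻¹ = [1/79 -46/79; 33/79 -17/79]
x' = x̄ + K·y = [-97/79, -41/79]
P' = (I − K·H)·P̄ = [182/79 2/79; 2/79 66/79]

x' = [-97/79, -41/79]
P' = [182/79 2/79; 2/79 66/79]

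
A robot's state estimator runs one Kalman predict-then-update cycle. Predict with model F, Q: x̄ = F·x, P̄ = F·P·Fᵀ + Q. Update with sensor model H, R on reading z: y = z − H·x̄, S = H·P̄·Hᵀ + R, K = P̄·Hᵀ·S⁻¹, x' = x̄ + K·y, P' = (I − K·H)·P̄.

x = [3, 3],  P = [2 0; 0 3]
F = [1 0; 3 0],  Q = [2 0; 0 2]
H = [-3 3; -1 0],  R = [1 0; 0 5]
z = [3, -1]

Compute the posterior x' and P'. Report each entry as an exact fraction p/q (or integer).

x̄ = F·x = [3, 9]
P̄ = F·P·Fᵀ + Q = [4 6; 6 20]
y = z − H·x̄ = [-15, 2]
S = H·P̄·Hᵀ + R = [109 -6; -6 9]
K = P̄·Hᵀ·S⁻¹ = [2/63 -80/189; 38/105 -134/315]
x' = x̄ + K·y = [317/189, 857/315]
P' = (I − K·H)·P̄ = [400/189 134/63; 134/63 236/105]

x' = [317/189, 857/315]
P' = [400/189 134/63; 134/63 236/105]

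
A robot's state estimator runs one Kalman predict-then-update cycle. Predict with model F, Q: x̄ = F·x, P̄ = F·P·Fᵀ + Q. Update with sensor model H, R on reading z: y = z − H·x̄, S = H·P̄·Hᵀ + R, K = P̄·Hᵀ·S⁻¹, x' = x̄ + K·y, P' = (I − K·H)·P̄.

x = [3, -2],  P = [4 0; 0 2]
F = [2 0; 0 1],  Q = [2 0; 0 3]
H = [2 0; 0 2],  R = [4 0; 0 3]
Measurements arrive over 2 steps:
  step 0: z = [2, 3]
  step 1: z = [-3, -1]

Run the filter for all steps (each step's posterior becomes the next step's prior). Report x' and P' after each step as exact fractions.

step 0: x' = [24/19, 24/23], P' = [18/19 0; 0 15/23]
step 1: x' = [-39/43, -32/135], P' = [110/129 0; 0 28/45]

step 0: x̄ = F·x = [6, -2]
step 0: P̄ = F·P·Fᵀ + Q = [18 0; 0 5]
step 0: y = z − H·x̄ = [-10, 7]
step 0: S = H·P̄·Hᵀ + R = [76 0; 0 23]
step 0: K = P̄·Hᵀ·S⁻¹ = [9/19 0; 0 10/23]
step 0: x' = x̄ + K·y = [24/19, 24/23]
step 0: P' = (I − K·H)·P̄ = [18/19 0; 0 15/23]
step 1: x̄ = F·x = [48/19, 24/23]
step 1: P̄ = F·P·Fᵀ + Q = [110/19 0; 0 84/23]
step 1: y = z − H·x̄ = [-153/19, -71/23]
step 1: S = H·P̄·Hᵀ + R = [516/19 0; 0 405/23]
step 1: K = P̄·Hᵀ·S⁻¹ = [55/129 0; 0 56/135]
step 1: x' = x̄ + K·y = [-39/43, -32/135]
step 1: P' = (I − K·H)·P̄ = [110/129 0; 0 28/45]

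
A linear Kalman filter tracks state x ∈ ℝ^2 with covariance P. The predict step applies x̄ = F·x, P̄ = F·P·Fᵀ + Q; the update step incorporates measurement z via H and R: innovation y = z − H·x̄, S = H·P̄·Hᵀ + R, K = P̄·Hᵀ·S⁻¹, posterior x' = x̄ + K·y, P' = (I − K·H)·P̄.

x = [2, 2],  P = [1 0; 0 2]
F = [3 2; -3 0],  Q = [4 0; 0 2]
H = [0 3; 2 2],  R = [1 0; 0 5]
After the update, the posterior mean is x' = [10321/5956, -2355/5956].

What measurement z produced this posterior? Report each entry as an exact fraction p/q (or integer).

z = [-1, 2]

x̄ = F·x = [10, -6]
P̄ = F·P·Fᵀ + Q = [21 -9; -9 11]
S = H·P̄·Hᵀ + R = [100 12; 12 61]
K = P̄·Hᵀ·S⁻¹ = [-1935/5956 681/1489; 1965/5956 1/1489]
x' − x̄ = [-49239/5956, 33381/5956] = K·y
y = (KᵀK)⁻¹·Kᵀ·(x' − x̄) = [17, -6]
z = y + H·x̄ = [17, -6] + [-18, 8] = [-1, 2]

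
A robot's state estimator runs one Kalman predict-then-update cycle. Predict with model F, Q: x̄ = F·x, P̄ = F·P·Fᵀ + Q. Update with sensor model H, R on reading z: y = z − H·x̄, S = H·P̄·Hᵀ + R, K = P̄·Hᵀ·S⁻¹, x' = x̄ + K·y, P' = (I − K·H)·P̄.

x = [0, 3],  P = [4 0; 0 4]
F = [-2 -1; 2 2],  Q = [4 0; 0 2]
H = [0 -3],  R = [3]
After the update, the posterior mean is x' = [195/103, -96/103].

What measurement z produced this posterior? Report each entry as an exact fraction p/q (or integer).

x̄ = F·x = [-3, 6]
P̄ = F·P·Fᵀ + Q = [24 -24; -24 34]
S = H·P̄·Hᵀ + R = [309]
K = P̄·Hᵀ·S⁻¹ = [24/103; -34/103]
x' − x̄ = [504/103, -714/103] = K·y
y = (KᵀK)⁻¹·Kᵀ·(x' − x̄) = [21]
z = y + H·x̄ = [21] + [-18] = [3]

z = [3]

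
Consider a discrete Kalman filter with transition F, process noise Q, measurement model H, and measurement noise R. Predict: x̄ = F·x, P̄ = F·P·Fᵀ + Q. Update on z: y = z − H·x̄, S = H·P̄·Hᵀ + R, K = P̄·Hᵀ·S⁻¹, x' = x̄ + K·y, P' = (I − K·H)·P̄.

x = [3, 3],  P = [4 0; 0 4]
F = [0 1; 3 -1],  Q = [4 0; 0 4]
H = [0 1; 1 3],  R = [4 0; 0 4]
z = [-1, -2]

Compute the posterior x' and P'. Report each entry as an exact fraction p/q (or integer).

x' = [93/32, -3/2]
P' = [53/8 -2; -2 1]

x̄ = F·x = [3, 6]
P̄ = F·P·Fᵀ + Q = [8 -4; -4 44]
y = z − H·x̄ = [-7, -23]
S = H·P̄·Hᵀ + R = [48 128; 128 384]
K = P̄·Hᵀ·S⁻¹ = [-1/2 5/32; 1/4 1/4]
x' = x̄ + K·y = [93/32, -3/2]
P' = (I − K·H)·P̄ = [53/8 -2; -2 1]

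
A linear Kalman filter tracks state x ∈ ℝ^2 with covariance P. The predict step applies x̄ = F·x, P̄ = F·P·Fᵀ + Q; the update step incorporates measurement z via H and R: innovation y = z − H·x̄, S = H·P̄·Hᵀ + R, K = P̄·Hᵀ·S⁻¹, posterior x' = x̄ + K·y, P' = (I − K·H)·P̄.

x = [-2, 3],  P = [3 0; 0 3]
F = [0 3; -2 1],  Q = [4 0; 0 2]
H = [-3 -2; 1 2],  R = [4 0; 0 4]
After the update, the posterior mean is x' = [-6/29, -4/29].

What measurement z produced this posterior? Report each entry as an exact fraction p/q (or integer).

x̄ = F·x = [9, 7]
P̄ = F·P·Fᵀ + Q = [31 9; 9 17]
S = H·P̄·Hᵀ + R = [459 -233; -233 139]
K = P̄·Hᵀ·S⁻¹ = [-1003/2378 -843/2378; 385/2378 1381/2378]
x' − x̄ = [-267/29, -207/29] = K·y
y = (KᵀK)⁻¹·Kᵀ·(x' − x̄) = [42, -24]
z = y + H·x̄ = [42, -24] + [-41, 23] = [1, -1]

z = [1, -1]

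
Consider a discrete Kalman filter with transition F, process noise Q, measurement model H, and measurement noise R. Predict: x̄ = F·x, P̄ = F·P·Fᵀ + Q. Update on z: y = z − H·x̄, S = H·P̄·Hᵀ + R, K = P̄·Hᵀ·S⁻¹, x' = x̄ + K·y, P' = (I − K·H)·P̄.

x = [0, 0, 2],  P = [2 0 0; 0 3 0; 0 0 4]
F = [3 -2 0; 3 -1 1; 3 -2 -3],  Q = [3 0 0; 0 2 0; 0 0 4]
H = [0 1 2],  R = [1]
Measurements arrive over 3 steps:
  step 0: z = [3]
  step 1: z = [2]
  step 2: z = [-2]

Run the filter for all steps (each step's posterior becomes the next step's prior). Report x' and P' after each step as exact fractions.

step 0: x̄ = F·x = [0, 2, -6]
step 0: P̄ = F·P·Fᵀ + Q = [33 24 30; 24 27 12; 30 12 70]
step 0: y = z − H·x̄ = [13]
step 0: S = H·P̄·Hᵀ + R = [356]
step 0: K = P̄·Hᵀ·S⁻¹ = [21/89; 51/356; 38/89]
step 0: x' = x̄ + K·y = [273/89, 1375/356, -40/89]
step 0: P' = (I − K·H)·P̄ = [1173/89 1065/89 -522/89; 1065/89 7011/356 -870/89; -522/89 -870/89 454/89]
step 1: x̄ = F·x = [263/178, 1741/356, 503/178]
step 1: P̄ = F·P·Fᵀ + Q = [5055/89 9303/178 4266/89; 9303/178 20639/356 10755/178; 4266/89 10755/178 8186/89]
step 1: y = z − H·x̄ = [-3041/356]
step 1: S = H·P̄·Hᵀ + R = [238011/356]
step 1: K = P̄·Hᵀ·S⁻¹ = [17578/79337; 63659/238011; 86998/238011]
step 1: x' = x̄ + K·y = [-32931/79337, 620197/238011, -70567/238011]
step 1: P' = (I − K·H)·P̄ = [1902348/79337 1003220/79337 -492821/79337; 1003220/79337 2415283/238011 -1175812/238011; -492821/79337 -1175812/238011 631405/238011]
step 2: x̄ = F·x = [-1536773/238011, -987143/238011, -1325072/238011]
step 2: P̄ = F·P·Fᵀ + Q = [25622641/238011 27023257/238011 31159903/238011; 27023257/238011 30308992/238011 34907773/238011; 31159903/238011 34907773/238011 44045887/238011]
step 2: y = z − H·x̄ = [1053755/79337]
step 2: S = H·P̄·Hᵀ + R = [115453881/79337]
step 2: K = P̄·Hᵀ·S⁻¹ = [139817/542037; 33374846/115453881; 40999849/115453881]
step 2: x' = x̄ + K·y = [-1642736/542037, -35556163/115453881, -98202677/115453881]
step 2: P' = (I − K·H)·P̄ = [5868386/542037 908211/180679 -1292408/542037; 908211/180679 662363164/115453881 -314494159/115453881; -1292408/542037 -314494159/115453881 177747004/115453881]

step 0: x' = [273/89, 1375/356, -40/89], P' = [1173/89 1065/89 -522/89; 1065/89 7011/356 -870/89; -522/89 -870/89 454/89]
step 1: x' = [-32931/79337, 620197/238011, -70567/238011], P' = [1902348/79337 1003220/79337 -492821/79337; 1003220/79337 2415283/238011 -1175812/238011; -492821/79337 -1175812/238011 631405/238011]
step 2: x' = [-1642736/542037, -35556163/115453881, -98202677/115453881], P' = [5868386/542037 908211/180679 -1292408/542037; 908211/180679 662363164/115453881 -314494159/115453881; -1292408/542037 -314494159/115453881 177747004/115453881]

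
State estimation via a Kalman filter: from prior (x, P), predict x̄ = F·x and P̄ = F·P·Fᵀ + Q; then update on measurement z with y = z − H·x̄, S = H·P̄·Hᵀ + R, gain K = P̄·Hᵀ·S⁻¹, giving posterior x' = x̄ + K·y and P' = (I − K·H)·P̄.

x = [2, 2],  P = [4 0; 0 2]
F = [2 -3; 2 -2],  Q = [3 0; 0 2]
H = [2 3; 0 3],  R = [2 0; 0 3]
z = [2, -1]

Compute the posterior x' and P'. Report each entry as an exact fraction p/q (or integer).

x̄ = F·x = [-2, 0]
P̄ = F·P·Fᵀ + Q = [37 28; 28 26]
y = z − H·x̄ = [6, -1]
S = H·P̄·Hᵀ + R = [720 402; 402 237]
K = P̄·Hᵀ·S⁻¹ = [613/1506 -253/753; 67/1506 191/753]
x' = x̄ + K·y = [586/753, 10/753]
P' = (I − K·H)·P̄ = [686/753 -253/753; -253/753 191/753]

x' = [586/753, 10/753]
P' = [686/753 -253/753; -253/753 191/753]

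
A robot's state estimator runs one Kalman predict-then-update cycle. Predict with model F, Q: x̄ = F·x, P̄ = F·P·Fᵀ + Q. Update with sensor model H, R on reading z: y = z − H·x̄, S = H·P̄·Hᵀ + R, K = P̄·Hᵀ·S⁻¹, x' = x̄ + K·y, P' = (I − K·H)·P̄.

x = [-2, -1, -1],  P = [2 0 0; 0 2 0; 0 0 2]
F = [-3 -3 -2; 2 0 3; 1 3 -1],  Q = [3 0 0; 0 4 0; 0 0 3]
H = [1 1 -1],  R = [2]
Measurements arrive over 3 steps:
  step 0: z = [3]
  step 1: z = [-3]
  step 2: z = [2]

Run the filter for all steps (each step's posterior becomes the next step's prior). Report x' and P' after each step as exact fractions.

step 0: x̄ = F·x = [11, -7, -4]
step 0: P̄ = F·P·Fᵀ + Q = [47 -24 -20; -24 30 -2; -20 -2 25]
step 0: y = z − H·x̄ = [-5]
step 0: S = H·P̄·Hᵀ + R = [100]
step 0: K = P̄·Hᵀ·S⁻¹ = [43/100; 2/25; -47/100]
step 0: x' = x̄ + K·y = [177/20, -37/5, -33/20]
step 0: P' = (I − K·H)·P̄ = [2851/100 -686/25 21/100; -686/25 734/25 44/25; 21/100 44/25 291/100]
step 1: x̄ = F·x = [-21/20, 51/4, -117/10]
step 1: P̄ = F·P·Fᵀ + Q = [6519/100 -849/20 -987/50; -849/20 587/4 -1003/10; -987/50 -1003/10 3076/25]
step 1: y = z − H·x̄ = [-132/5]
step 1: S = H·P̄·Hᵀ + R = [12304/25]
step 1: K = P̄·Hᵀ·S⁻¹ = [531/6152; 5115/12304; -6077/12304]
step 1: x' = x̄ + K·y = [-10239/3076, 1365/769, 4119/3076]
step 1: P' = (I − K·H)·P̄ = [94623/1538 -369795/6152 7635/6152; -369795/6152 759083/12304 9263/12304; 7635/6152 9263/12304 36687/12304]
step 2: x̄ = F·x = [6099/3076, -8121/3076, 1011/1538]
step 2: P̄ = F·P·Fᵀ + Q = [810039/12304 -606363/12304 -41691/3076; -606363/12304 3590575/12304 -733749/3076; -41691/3076 -733749/3076 196167/769]
step 2: y = z − H·x̄ = [2549/769]
step 2: S = H·P̄·Hᵀ + R = [784668/769]
step 2: K = P̄·Hᵀ·S⁻¹ = [15435/523112; 739901/1569336; -130009/261556]
step 2: x' = x̄ + K·y = [1088373/523112, -1690685/1569336, -259007/261556]
step 2: P' = (I − K·H)·P̄ = [4246824/65389 -33205359/523112 738363/523112; -33205359/523112 12751856/196167 306323/523112; 738363/523112 306323/523112 782361/261556]

step 0: x' = [177/20, -37/5, -33/20], P' = [2851/100 -686/25 21/100; -686/25 734/25 44/25; 21/100 44/25 291/100]
step 1: x' = [-10239/3076, 1365/769, 4119/3076], P' = [94623/1538 -369795/6152 7635/6152; -369795/6152 759083/12304 9263/12304; 7635/6152 9263/12304 36687/12304]
step 2: x' = [1088373/523112, -1690685/1569336, -259007/261556], P' = [4246824/65389 -33205359/523112 738363/523112; -33205359/523112 12751856/196167 306323/523112; 738363/523112 306323/523112 782361/261556]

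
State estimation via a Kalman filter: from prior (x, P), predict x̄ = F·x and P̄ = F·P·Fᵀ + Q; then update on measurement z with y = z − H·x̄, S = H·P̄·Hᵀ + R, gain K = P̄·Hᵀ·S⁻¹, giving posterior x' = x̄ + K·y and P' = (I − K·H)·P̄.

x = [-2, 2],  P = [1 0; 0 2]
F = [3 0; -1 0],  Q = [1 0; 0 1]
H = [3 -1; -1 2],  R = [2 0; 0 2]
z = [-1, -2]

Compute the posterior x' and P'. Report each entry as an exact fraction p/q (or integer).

x̄ = F·x = [-6, 2]
P̄ = F·P·Fᵀ + Q = [10 -3; -3 2]
y = z − H·x̄ = [19, -12]
S = H·P̄·Hᵀ + R = [112 -55; -55 32]
K = P̄·Hᵀ·S⁻¹ = [176/559 23/559; 33/559 179/559]
x' = x̄ + K·y = [-22/43, -31/43]
P' = (I − K·H)·P̄ = [150/559 98/559; 98/559 228/559]

x' = [-22/43, -31/43]
P' = [150/559 98/559; 98/559 228/559]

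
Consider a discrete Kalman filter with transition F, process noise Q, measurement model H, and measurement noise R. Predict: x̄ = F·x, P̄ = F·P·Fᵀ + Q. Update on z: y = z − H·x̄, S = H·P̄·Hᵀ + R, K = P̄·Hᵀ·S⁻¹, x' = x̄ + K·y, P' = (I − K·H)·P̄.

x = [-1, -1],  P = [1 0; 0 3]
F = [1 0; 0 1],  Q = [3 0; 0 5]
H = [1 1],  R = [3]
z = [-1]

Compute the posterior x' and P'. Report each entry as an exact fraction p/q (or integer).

x' = [-11/15, -7/15]
P' = [44/15 -32/15; -32/15 56/15]

x̄ = F·x = [-1, -1]
P̄ = F·P·Fᵀ + Q = [4 0; 0 8]
y = z − H·x̄ = [1]
S = H·P̄·Hᵀ + R = [15]
K = P̄·Hᵀ·S⁻¹ = [4/15; 8/15]
x' = x̄ + K·y = [-11/15, -7/15]
P' = (I − K·H)·P̄ = [44/15 -32/15; -32/15 56/15]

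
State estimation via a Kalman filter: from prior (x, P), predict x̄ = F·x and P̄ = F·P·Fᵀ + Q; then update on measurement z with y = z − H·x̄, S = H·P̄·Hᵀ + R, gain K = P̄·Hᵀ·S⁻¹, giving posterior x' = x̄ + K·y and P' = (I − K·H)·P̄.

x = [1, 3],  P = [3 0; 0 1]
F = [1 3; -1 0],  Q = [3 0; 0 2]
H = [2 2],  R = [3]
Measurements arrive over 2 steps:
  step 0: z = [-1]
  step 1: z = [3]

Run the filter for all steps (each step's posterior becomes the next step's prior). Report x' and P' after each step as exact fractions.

step 0: x' = [134/59, -135/59], P' = [309/59 -273/59; -273/59 279/59]
step 1: x' = [10165/11401, 5456/11401], P' = [25785/11401 -20178/11401; -20178/11401 22989/11401]

step 0: x̄ = F·x = [10, -1]
step 0: P̄ = F·P·Fᵀ + Q = [15 -3; -3 5]
step 0: y = z − H·x̄ = [-19]
step 0: S = H·P̄·Hᵀ + R = [59]
step 0: K = P̄·Hᵀ·S⁻¹ = [24/59; 4/59]
step 0: x' = x̄ + K·y = [134/59, -135/59]
step 0: P' = (I − K·H)·P̄ = [309/59 -273/59; -273/59 279/59]
step 1: x̄ = F·x = [-271/59, -134/59]
step 1: P̄ = F·P·Fᵀ + Q = [1359/59 510/59; 510/59 427/59]
step 1: y = z − H·x̄ = [987/59]
step 1: S = H·P̄·Hᵀ + R = [11401/59]
step 1: K = P̄·Hᵀ·S⁻¹ = [3738/11401; 1874/11401]
step 1: x' = x̄ + K·y = [10165/11401, 5456/11401]
step 1: P' = (I − K·H)·P̄ = [25785/11401 -20178/11401; -20178/11401 22989/11401]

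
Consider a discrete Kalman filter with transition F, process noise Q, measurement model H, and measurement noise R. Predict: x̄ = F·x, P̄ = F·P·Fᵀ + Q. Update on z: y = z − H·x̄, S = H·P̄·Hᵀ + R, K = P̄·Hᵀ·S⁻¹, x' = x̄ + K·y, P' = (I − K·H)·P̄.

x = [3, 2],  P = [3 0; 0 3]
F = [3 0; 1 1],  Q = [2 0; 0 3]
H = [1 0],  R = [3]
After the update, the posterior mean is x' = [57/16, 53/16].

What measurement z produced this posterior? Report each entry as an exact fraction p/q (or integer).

x̄ = F·x = [9, 5]
P̄ = F·P·Fᵀ + Q = [29 9; 9 9]
S = H·P̄·Hᵀ + R = [32]
K = P̄·Hᵀ·S⁻¹ = [29/32; 9/32]
x' − x̄ = [-87/16, -27/16] = K·y
y = (KᵀK)⁻¹·Kᵀ·(x' − x̄) = [-6]
z = y + H·x̄ = [-6] + [9] = [3]

z = [3]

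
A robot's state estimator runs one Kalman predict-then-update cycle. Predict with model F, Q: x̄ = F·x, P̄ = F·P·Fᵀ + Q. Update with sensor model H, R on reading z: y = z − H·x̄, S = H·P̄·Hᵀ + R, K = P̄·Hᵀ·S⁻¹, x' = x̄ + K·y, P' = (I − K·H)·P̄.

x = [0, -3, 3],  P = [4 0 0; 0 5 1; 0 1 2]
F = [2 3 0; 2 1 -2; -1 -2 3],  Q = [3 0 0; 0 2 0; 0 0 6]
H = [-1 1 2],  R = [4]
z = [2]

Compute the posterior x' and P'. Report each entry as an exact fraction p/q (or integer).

x' = [799/213, -685/213, 337/71]
P' = [4223/213 1057/213 463/71; 1057/213 3815/213 -489/71; 463/71 -489/71 528/71]

x̄ = F·x = [-9, -9, 15]
P̄ = F·P·Fᵀ + Q = [64 25 -29; 25 27 -23; -29 -23 36]
y = z − H·x̄ = [-28]
S = H·P̄·Hᵀ + R = [213]
K = P̄·Hᵀ·S⁻¹ = [-97/213; -44/213; 26/71]
x' = x̄ + K·y = [799/213, -685/213, 337/71]
P' = (I − K·H)·P̄ = [4223/213 1057/213 463/71; 1057/213 3815/213 -489/71; 463/71 -489/71 528/71]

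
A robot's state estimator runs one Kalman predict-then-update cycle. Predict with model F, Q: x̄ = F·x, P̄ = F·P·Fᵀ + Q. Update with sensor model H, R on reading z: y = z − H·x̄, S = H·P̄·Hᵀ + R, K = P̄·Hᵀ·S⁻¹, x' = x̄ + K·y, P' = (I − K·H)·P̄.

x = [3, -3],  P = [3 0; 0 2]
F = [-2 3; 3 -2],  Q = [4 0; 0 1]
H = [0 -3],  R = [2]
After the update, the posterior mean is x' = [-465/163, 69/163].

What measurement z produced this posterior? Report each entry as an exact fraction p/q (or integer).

z = [-1]

x̄ = F·x = [-15, 15]
P̄ = F·P·Fᵀ + Q = [34 -30; -30 36]
S = H·P̄·Hᵀ + R = [326]
K = P̄·Hᵀ·S⁻¹ = [45/163; -54/163]
x' − x̄ = [1980/163, -2376/163] = K·y
y = (KᵀK)⁻¹·Kᵀ·(x' − x̄) = [44]
z = y + H·x̄ = [44] + [-45] = [-1]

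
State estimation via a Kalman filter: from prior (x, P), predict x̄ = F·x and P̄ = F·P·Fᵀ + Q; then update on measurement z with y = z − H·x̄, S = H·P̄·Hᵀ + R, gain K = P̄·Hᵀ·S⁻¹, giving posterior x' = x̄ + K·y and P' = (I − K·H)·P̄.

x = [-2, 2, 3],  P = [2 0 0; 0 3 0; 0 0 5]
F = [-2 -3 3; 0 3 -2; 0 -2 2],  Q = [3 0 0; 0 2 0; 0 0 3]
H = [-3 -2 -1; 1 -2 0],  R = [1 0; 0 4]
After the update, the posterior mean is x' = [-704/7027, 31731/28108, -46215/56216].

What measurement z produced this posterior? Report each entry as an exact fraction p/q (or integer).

z = [-1, -2]

x̄ = F·x = [7, 0, 2]
P̄ = F·P·Fᵀ + Q = [83 -57 48; -57 49 -38; 48 -38 35]
S = H·P̄·Hᵀ + R = [431 -405; -405 511]
K = P̄·Hᵀ·S⁻¹ = [-1716/7027 1349/7027; -3027/28108 -10925/28108; -2413/56216 11729/56216]
x' − x̄ = [-49893/7027, 31731/28108, -158647/56216] = K·y
y = (KᵀK)⁻¹·Kᵀ·(x' − x̄) = [22, -9]
z = y + H·x̄ = [22, -9] + [-23, 7] = [-1, -2]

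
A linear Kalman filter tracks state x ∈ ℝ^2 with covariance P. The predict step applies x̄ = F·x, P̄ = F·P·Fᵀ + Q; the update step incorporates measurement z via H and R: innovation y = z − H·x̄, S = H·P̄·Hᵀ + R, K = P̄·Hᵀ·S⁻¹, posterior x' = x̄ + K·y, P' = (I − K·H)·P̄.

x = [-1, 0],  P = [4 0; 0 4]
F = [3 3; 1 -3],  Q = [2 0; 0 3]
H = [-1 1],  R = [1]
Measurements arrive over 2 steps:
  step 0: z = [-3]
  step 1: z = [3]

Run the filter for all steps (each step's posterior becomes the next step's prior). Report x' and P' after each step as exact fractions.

step 0: x' = [-4/83, -501/166], P' = [1340/83 1291/83; 1291/83 2649/166]
step 1: x' = [45214/21131, 217845/42262], P' = [388199/84524 81292/21131; 81292/21131 173289/42262]

step 0: x̄ = F·x = [-3, -1]
step 0: P̄ = F·P·Fᵀ + Q = [74 -24; -24 43]
step 0: y = z − H·x̄ = [-5]
step 0: S = H·P̄·Hᵀ + R = [166]
step 0: K = P̄·Hᵀ·S⁻¹ = [-49/83; 67/166]
step 0: x' = x̄ + K·y = [-4/83, -501/166]
step 0: P' = (I − K·H)·P̄ = [1340/83 1291/83; 1291/83 2649/166]
step 1: x̄ = F·x = [-1527/166, 1495/166]
step 1: P̄ = F·P·Fᵀ + Q = [94769/166 -31293/166; -31293/166 11527/166]
step 1: y = z − H·x̄ = [-1262/83]
step 1: S = H·P̄·Hᵀ + R = [84524/83]
step 1: K = P̄·Hᵀ·S⁻¹ = [-63031/84524; 10705/42262]
step 1: x' = x̄ + K·y = [45214/21131, 217845/42262]
step 1: P' = (I − K·H)·P̄ = [388199/84524 81292/21131; 81292/21131 173289/42262]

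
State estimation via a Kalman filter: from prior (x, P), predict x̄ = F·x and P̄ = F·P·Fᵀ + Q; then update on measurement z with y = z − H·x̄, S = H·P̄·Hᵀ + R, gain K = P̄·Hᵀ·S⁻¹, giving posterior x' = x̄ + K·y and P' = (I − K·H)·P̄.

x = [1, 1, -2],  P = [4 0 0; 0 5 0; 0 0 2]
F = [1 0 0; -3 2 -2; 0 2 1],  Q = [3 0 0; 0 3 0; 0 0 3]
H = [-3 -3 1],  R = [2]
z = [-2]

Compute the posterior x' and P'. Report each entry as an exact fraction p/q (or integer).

x' = [177/127, -347/381, -230/381]
P' = [814/127 -779/127 115/127; -779/127 3326/381 2669/381; 115/127 2669/381 8996/381]

x̄ = F·x = [1, 3, 0]
P̄ = F·P·Fᵀ + Q = [7 -12 0; -12 67 16; 0 16 25]
y = z − H·x̄ = [10]
S = H·P̄·Hᵀ + R = [381]
K = P̄·Hᵀ·S⁻¹ = [5/127; -149/381; -23/381]
x' = x̄ + K·y = [177/127, -347/381, -230/381]
P' = (I − K·H)·P̄ = [814/127 -779/127 115/127; -779/127 3326/381 2669/381; 115/127 2669/381 8996/381]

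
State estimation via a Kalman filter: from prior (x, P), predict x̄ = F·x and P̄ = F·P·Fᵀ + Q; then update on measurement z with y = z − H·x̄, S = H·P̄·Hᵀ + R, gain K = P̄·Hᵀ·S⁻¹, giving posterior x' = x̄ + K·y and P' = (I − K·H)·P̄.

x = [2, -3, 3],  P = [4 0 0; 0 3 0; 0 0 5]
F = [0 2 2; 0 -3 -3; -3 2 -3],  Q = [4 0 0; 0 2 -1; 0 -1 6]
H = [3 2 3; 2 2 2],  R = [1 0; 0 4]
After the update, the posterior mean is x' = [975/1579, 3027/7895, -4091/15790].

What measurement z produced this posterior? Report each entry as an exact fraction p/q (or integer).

x̄ = F·x = [0, 0, -21]
P̄ = F·P·Fᵀ + Q = [36 -48 -18; -48 74 26; -18 26 99]
S = H·P̄·Hᵀ + R = [924 670; 670 520]
K = P̄·Hᵀ·S⁻¹ = [918/1579 -1365/1579; -1352/1579 10289/7895; 501/1579 43/15790]
x' − x̄ = [975/1579, 3027/7895, 327499/15790] = K·y
y = (KᵀK)⁻¹·Kᵀ·(x' − x̄) = [65, 43]
z = y + H·x̄ = [65, 43] + [-63, -42] = [2, 1]

z = [2, 1]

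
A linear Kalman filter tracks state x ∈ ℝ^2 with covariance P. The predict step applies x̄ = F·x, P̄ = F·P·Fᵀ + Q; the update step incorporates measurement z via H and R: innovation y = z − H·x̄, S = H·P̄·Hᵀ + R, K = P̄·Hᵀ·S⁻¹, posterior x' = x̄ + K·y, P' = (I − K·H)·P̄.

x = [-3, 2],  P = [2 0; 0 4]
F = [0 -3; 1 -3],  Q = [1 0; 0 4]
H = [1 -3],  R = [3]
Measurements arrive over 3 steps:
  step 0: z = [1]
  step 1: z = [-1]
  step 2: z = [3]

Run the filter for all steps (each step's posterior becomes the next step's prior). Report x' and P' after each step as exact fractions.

step 0: x̄ = F·x = [-6, -9]
step 0: P̄ = F·P·Fᵀ + Q = [37 36; 36 42]
step 0: y = z − H·x̄ = [-20]
step 0: S = H·P̄·Hᵀ + R = [202]
step 0: K = P̄·Hᵀ·S⁻¹ = [-71/202; -45/101]
step 0: x' = x̄ + K·y = [104/101, -9/101]
step 0: P' = (I − K·H)·P̄ = [2433/202 441/101; 441/101 192/101]
step 1: x̄ = F·x = [27/101, 131/101]
step 1: P̄ = F·P·Fᵀ + Q = [1829/101 405/101; 405/101 1405/202]
step 1: y = z − H·x̄ = [265/101]
step 1: S = H·P̄·Hᵀ + R = [12049/202]
step 1: K = P̄·Hᵀ·S⁻¹ = [1228/12049; -3405/12049]
step 1: x' = x̄ + K·y = [6443/12049, 6694/12049]
step 1: P' = (I − K·H)·P̄ = [210729/12049 69015/12049; 69015/12049 26410/12049]
step 2: x̄ = F·x = [-20082/12049, -13639/12049]
step 2: P̄ = F·P·Fᵀ + Q = [249739/12049 30645/12049; 30645/12049 82525/12049]
step 2: y = z − H·x̄ = [15312/12049]
step 2: S = H·P̄·Hᵀ + R = [844741/12049]
step 2: K = P̄·Hᵀ·S⁻¹ = [157804/844741; -216930/844741]
step 2: x' = x̄ + K·y = [-41634/29129, -42479/29129]
step 2: P' = (I − K·H)·P̄ = [15442167/844741 4989585/844741; 4989585/844741 1880125/844741]

step 0: x' = [104/101, -9/101], P' = [2433/202 441/101; 441/101 192/101]
step 1: x' = [6443/12049, 6694/12049], P' = [210729/12049 69015/12049; 69015/12049 26410/12049]
step 2: x' = [-41634/29129, -42479/29129], P' = [15442167/844741 4989585/844741; 4989585/844741 1880125/844741]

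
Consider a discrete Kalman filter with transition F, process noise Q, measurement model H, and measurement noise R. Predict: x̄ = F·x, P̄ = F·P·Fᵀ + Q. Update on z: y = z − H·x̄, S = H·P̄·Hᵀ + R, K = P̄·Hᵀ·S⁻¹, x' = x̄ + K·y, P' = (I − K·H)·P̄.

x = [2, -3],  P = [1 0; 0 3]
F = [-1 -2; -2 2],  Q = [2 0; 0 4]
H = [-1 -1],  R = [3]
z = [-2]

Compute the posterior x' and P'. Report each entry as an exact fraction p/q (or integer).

x̄ = F·x = [4, -10]
P̄ = F·P·Fᵀ + Q = [15 -10; -10 20]
y = z − H·x̄ = [-8]
S = H·P̄·Hᵀ + R = [18]
K = P̄·Hᵀ·S⁻¹ = [-5/18; -5/9]
x' = x̄ + K·y = [56/9, -50/9]
P' = (I − K·H)·P̄ = [245/18 -115/9; -115/9 130/9]

x' = [56/9, -50/9]
P' = [245/18 -115/9; -115/9 130/9]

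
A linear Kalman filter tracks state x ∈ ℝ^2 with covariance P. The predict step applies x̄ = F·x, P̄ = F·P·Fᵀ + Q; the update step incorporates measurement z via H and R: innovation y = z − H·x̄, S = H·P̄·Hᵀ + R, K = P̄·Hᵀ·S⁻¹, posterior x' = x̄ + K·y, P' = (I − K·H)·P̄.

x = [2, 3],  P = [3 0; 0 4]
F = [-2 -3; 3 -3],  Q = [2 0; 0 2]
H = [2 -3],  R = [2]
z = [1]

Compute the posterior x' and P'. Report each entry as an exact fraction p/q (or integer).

x̄ = F·x = [-13, -3]
P̄ = F·P·Fᵀ + Q = [50 18; 18 65]
y = z − H·x̄ = [18]
S = H·P̄·Hᵀ + R = [571]
K = P̄·Hᵀ·S⁻¹ = [46/571; -159/571]
x' = x̄ + K·y = [-6595/571, -4575/571]
P' = (I − K·H)·P̄ = [26434/571 17592/571; 17592/571 11834/571]

x' = [-6595/571, -4575/571]
P' = [26434/571 17592/571; 17592/571 11834/571]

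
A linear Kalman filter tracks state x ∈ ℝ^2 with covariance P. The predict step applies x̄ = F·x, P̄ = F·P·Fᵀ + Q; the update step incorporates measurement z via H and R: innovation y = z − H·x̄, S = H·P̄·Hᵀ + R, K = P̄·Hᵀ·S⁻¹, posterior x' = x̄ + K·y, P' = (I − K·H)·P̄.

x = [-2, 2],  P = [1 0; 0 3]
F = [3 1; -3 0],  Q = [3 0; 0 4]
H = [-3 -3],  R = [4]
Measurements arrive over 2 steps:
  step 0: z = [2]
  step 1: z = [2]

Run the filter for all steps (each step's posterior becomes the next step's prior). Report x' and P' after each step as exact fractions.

step 0: x̄ = F·x = [-4, 6]
step 0: P̄ = F·P·Fᵀ + Q = [15 -9; -9 13]
step 0: y = z − H·x̄ = [8]
step 0: S = H·P̄·Hᵀ + R = [94]
step 0: K = P̄·Hᵀ·S⁻¹ = [-9/47; -6/47]
step 0: x' = x̄ + K·y = [-260/47, 234/47]
step 0: P' = (I − K·H)·P̄ = [543/47 -531/47; -531/47 539/47]
step 1: x̄ = F·x = [-546/47, 780/47]
step 1: P̄ = F·P·Fᵀ + Q = [2381/47 -3294/47; -3294/47 5075/47]
step 1: y = z − H·x̄ = [796/47]
step 1: S = H·P̄·Hᵀ + R = [8000/47]
step 1: K = P̄·Hᵀ·S⁻¹ = [2739/8000; -5343/8000]
step 1: x' = x̄ + K·y = [-11637/2000, 10569/2000]
step 1: P' = (I − K·H)·P̄ = [245657/8000 -249309/8000; -249309/8000 256433/8000]

step 0: x' = [-260/47, 234/47], P' = [543/47 -531/47; -531/47 539/47]
step 1: x' = [-11637/2000, 10569/2000], P' = [245657/8000 -249309/8000; -249309/8000 256433/8000]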